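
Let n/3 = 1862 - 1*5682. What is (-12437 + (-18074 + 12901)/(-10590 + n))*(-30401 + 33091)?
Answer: -10538293159/315 ≈ -3.3455e+7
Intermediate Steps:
n = -11460 (n = 3*(1862 - 1*5682) = 3*(1862 - 5682) = 3*(-3820) = -11460)
(-12437 + (-18074 + 12901)/(-10590 + n))*(-30401 + 33091) = (-12437 + (-18074 + 12901)/(-10590 - 11460))*(-30401 + 33091) = (-12437 - 5173/(-22050))*2690 = (-12437 - 5173*(-1/22050))*2690 = (-12437 + 739/3150)*2690 = -39175811/3150*2690 = -10538293159/315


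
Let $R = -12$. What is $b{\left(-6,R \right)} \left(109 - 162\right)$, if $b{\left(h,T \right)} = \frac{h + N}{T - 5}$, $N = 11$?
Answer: $\frac{265}{17} \approx 15.588$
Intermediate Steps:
$b{\left(h,T \right)} = \frac{11 + h}{-5 + T}$ ($b{\left(h,T \right)} = \frac{h + 11}{T - 5} = \frac{11 + h}{-5 + T}$)
$b{\left(-6,R \right)} \left(109 - 162\right) = \frac{11 - 6}{-5 - 12} \left(109 - 162\right) = \frac{1}{-17} \cdot 5 \left(-53\right) = \left(- \frac{1}{17}\right) 5 \left(-53\right) = \left(- \frac{5}{17}\right) \left(-53\right) = \frac{265}{17}$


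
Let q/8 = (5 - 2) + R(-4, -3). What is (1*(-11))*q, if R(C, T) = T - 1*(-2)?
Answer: -176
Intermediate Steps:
R(C, T) = 2 + T (R(C, T) = T + 2 = 2 + T)
q = 16 (q = 8*((5 - 2) + (2 - 3)) = 8*(3 - 1) = 8*2 = 16)
(1*(-11))*q = (1*(-11))*16 = -11*16 = -176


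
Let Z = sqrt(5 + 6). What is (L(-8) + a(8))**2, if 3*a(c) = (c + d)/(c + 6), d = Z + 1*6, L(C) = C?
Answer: (322 - sqrt(11))**2/1764 ≈ 57.573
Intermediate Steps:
Z = sqrt(11) ≈ 3.3166
d = 6 + sqrt(11) (d = sqrt(11) + 1*6 = sqrt(11) + 6 = 6 + sqrt(11) ≈ 9.3166)
a(c) = (6 + c + sqrt(11))/(3*(6 + c)) (a(c) = ((c + (6 + sqrt(11)))/(c + 6))/3 = ((6 + c + sqrt(11))/(6 + c))/3 = (6 + c + sqrt(11))/(3*(6 + c)))
(L(-8) + a(8))**2 = (-8 + (6 + 8 + sqrt(11))/(3*(6 + 8)))**2 = (-8 + (1/3)*(14 + sqrt(11))/14)**2 = (-8 + (1/3)*(1/14)*(14 + sqrt(11)))**2 = (-8 + (1/3 + sqrt(11)/42))**2 = (-23/3 + sqrt(11)/42)**2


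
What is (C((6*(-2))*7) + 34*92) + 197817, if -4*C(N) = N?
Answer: 200966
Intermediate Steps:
C(N) = -N/4
(C((6*(-2))*7) + 34*92) + 197817 = (-6*(-2)*7/4 + 34*92) + 197817 = (-(-3)*7 + 3128) + 197817 = (-1/4*(-84) + 3128) + 197817 = (21 + 3128) + 197817 = 3149 + 197817 = 200966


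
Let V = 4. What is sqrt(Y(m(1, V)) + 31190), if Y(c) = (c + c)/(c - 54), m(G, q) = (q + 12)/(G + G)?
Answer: sqrt(16499326)/23 ≈ 176.61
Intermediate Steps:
m(G, q) = (12 + q)/(2*G) (m(G, q) = (12 + q)/((2*G)) = (12 + q)*(1/(2*G)) = (12 + q)/(2*G))
Y(c) = 2*c/(-54 + c) (Y(c) = (2*c)/(-54 + c) = 2*c/(-54 + c))
sqrt(Y(m(1, V)) + 31190) = sqrt(2*((1/2)*(12 + 4)/1)/(-54 + (1/2)*(12 + 4)/1) + 31190) = sqrt(2*((1/2)*1*16)/(-54 + (1/2)*1*16) + 31190) = sqrt(2*8/(-54 + 8) + 31190) = sqrt(2*8/(-46) + 31190) = sqrt(2*8*(-1/46) + 31190) = sqrt(-8/23 + 31190) = sqrt(717362/23) = sqrt(16499326)/23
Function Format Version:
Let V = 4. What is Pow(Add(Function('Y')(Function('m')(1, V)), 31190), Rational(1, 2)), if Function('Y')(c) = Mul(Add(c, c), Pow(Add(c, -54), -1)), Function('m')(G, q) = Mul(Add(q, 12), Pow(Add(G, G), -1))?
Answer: Mul(Rational(1, 23), Pow(16499326, Rational(1, 2))) ≈ 176.61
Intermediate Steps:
Function('m')(G, q) = Mul(Rational(1, 2), Pow(G, -1), Add(12, q)) (Function('m')(G, q) = Mul(Add(12, q), Pow(Mul(2, G), -1)) = Mul(Add(12, q), Mul(Rational(1, 2), Pow(G, -1))) = Mul(Rational(1, 2), Pow(G, -1), Add(12, q)))
Function('Y')(c) = Mul(2, c, Pow(Add(-54, c), -1)) (Function('Y')(c) = Mul(Mul(2, c), Pow(Add(-54, c), -1)) = Mul(2, c, Pow(Add(-54, c), -1)))
Pow(Add(Function('Y')(Function('m')(1, V)), 31190), Rational(1, 2)) = Pow(Add(Mul(2, Mul(Rational(1, 2), Pow(1, -1), Add(12, 4)), Pow(Add(-54, Mul(Rational(1, 2), Pow(1, -1), Add(12, 4))), -1)), 31190), Rational(1, 2)) = Pow(Add(Mul(2, Mul(Rational(1, 2), 1, 16), Pow(Add(-54, Mul(Rational(1, 2), 1, 16)), -1)), 31190), Rational(1, 2)) = Pow(Add(Mul(2, 8, Pow(Add(-54, 8), -1)), 31190), Rational(1, 2)) = Pow(Add(Mul(2, 8, Pow(-46, -1)), 31190), Rational(1, 2)) = Pow(Add(Mul(2, 8, Rational(-1, 46)), 31190), Rational(1, 2)) = Pow(Add(Rational(-8, 23), 31190), Rational(1, 2)) = Pow(Rational(717362, 23), Rational(1, 2)) = Mul(Rational(1, 23), Pow(16499326, Rational(1, 2)))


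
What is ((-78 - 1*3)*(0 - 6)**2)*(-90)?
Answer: 262440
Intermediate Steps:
((-78 - 1*3)*(0 - 6)**2)*(-90) = ((-78 - 3)*(-6)**2)*(-90) = -81*36*(-90) = -2916*(-90) = 262440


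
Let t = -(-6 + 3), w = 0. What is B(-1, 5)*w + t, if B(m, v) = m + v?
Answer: 3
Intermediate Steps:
t = 3 (t = -1*(-3) = 3)
B(-1, 5)*w + t = (-1 + 5)*0 + 3 = 4*0 + 3 = 0 + 3 = 3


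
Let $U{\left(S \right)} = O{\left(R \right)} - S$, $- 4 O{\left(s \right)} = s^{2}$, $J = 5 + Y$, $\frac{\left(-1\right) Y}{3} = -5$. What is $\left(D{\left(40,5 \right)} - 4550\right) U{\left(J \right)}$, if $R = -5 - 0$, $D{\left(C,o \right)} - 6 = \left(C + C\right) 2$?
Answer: $115080$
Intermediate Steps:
$Y = 15$ ($Y = \left(-3\right) \left(-5\right) = 15$)
$D{\left(C,o \right)} = 6 + 4 C$ ($D{\left(C,o \right)} = 6 + \left(C + C\right) 2 = 6 + 2 C 2 = 6 + 4 C$)
$R = -5$ ($R = -5 + 0 = -5$)
$J = 20$ ($J = 5 + 15 = 20$)
$O{\left(s \right)} = - \frac{s^{2}}{4}$
$U{\left(S \right)} = - \frac{25}{4} - S$ ($U{\left(S \right)} = - \frac{\left(-5\right)^{2}}{4} - S = \left(- \frac{1}{4}\right) 25 - S = - \frac{25}{4} - S$)
$\left(D{\left(40,5 \right)} - 4550\right) U{\left(J \right)} = \left(\left(6 + 4 \cdot 40\right) - 4550\right) \left(- \frac{25}{4} - 20\right) = \left(\left(6 + 160\right) - 4550\right) \left(- \frac{25}{4} - 20\right) = \left(166 - 4550\right) \left(- \frac{105}{4}\right) = \left(-4384\right) \left(- \frac{105}{4}\right) = 115080$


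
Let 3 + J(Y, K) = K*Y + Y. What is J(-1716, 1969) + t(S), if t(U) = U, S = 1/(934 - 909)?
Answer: -84513074/25 ≈ -3.3805e+6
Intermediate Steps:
S = 1/25 ≈ 0.040000
J(Y, K) = -3 + Y + K*Y (J(Y, K) = -3 + (K*Y + Y) = -3 + (Y + K*Y) = -3 + Y + K*Y)
J(-1716, 1969) + t(S) = (-3 - 1716 + 1969*(-1716)) + 1/25 = (-3 - 1716 - 3378804) + 1/25 = -3380523 + 1/25 = -84513074/25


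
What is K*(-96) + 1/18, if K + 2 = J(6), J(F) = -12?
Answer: 24193/18 ≈ 1344.1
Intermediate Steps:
K = -14 (K = -2 - 12 = -14)
K*(-96) + 1/18 = -14*(-96) + 1/18 = 1344 + 1/18 = 24193/18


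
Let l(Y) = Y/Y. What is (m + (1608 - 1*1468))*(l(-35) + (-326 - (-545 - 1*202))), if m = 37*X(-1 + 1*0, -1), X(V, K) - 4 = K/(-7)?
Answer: 866366/7 ≈ 1.2377e+5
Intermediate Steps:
l(Y) = 1
X(V, K) = 4 - K/7 (X(V, K) = 4 + K/(-7) = 4 + K*(-⅐) = 4 - K/7)
m = 1073/7 (m = 37*(4 - ⅐*(-1)) = 37*(4 + ⅐) = 37*(29/7) = 1073/7 ≈ 153.29)
(m + (1608 - 1*1468))*(l(-35) + (-326 - (-545 - 1*202))) = (1073/7 + (1608 - 1*1468))*(1 + (-326 - (-545 - 1*202))) = (1073/7 + (1608 - 1468))*(1 + (-326 - (-545 - 202))) = (1073/7 + 140)*(1 + (-326 - 1*(-747))) = 2053*(1 + (-326 + 747))/7 = 2053*(1 + 421)/7 = (2053/7)*422 = 866366/7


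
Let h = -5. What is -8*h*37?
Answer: 1480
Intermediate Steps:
-8*h*37 = -8*(-5)*37 = 40*37 = 1480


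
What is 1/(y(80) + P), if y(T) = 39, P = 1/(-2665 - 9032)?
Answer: 11697/456182 ≈ 0.025641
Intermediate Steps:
P = -1/11697 (P = 1/(-11697) = -1/11697 ≈ -8.5492e-5)
1/(y(80) + P) = 1/(39 - 1/11697) = 1/(456182/11697) = 11697/456182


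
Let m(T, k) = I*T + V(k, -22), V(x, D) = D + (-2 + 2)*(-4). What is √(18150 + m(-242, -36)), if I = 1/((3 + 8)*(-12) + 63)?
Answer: √86324106/69 ≈ 134.65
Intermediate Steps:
V(x, D) = D (V(x, D) = D + 0*(-4) = D + 0 = D)
I = -1/69 (I = 1/(11*(-12) + 63) = 1/(-132 + 63) = 1/(-69) = -1/69 ≈ -0.014493)
m(T, k) = -22 - T/69 (m(T, k) = -T/69 - 22 = -22 - T/69)
√(18150 + m(-242, -36)) = √(18150 + (-22 - 1/69*(-242))) = √(18150 + (-22 + 242/69)) = √(18150 - 1276/69) = √(1251074/69) = √86324106/69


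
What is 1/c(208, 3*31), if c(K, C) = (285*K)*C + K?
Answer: 1/5513248 ≈ 1.8138e-7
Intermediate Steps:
c(K, C) = K + 285*C*K (c(K, C) = 285*C*K + K = K + 285*C*K)
1/c(208, 3*31) = 1/(208*(1 + 285*(3*31))) = 1/(208*(1 + 285*93)) = 1/(208*(1 + 26505)) = 1/(208*26506) = 1/5513248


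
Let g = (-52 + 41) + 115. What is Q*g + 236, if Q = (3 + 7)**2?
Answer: 10636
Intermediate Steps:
Q = 100 (Q = 10**2 = 100)
g = 104 (g = -11 + 115 = 104)
Q*g + 236 = 100*104 + 236 = 10400 + 236 = 10636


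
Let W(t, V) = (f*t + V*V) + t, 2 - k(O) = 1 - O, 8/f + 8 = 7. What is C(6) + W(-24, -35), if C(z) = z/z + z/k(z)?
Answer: 9764/7 ≈ 1394.9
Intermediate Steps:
f = -8 (f = 8/(-8 + 7) = 8/(-1) = 8*(-1) = -8)
k(O) = 1 + O (k(O) = 2 - (1 - O) = 2 + (-1 + O) = 1 + O)
W(t, V) = V**2 - 7*t (W(t, V) = (-8*t + V*V) + t = (-8*t + V**2) + t = (V**2 - 8*t) + t = V**2 - 7*t)
C(z) = 1 + z/(1 + z) (C(z) = z/z + z/(1 + z) = 1 + z/(1 + z))
C(6) + W(-24, -35) = (1 + 2*6)/(1 + 6) + ((-35)**2 - 7*(-24)) = (1 + 12)/7 + (1225 + 168) = (1/7)*13 + 1393 = 13/7 + 1393 = 9764/7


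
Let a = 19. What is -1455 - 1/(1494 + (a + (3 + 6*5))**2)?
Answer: -6108091/4198 ≈ -1455.0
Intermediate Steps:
-1455 - 1/(1494 + (a + (3 + 6*5))**2) = -1455 - 1/(1494 + (19 + (3 + 6*5))**2) = -1455 - 1/(1494 + (19 + (3 + 30))**2) = -1455 - 1/(1494 + (19 + 33)**2) = -1455 - 1/(1494 + 52**2) = -1455 - 1/(1494 + 2704) = -1455 - 1/4198 = -6108091/4198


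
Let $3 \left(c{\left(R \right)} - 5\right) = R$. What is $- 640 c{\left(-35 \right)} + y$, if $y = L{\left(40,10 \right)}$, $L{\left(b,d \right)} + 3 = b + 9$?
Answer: $\frac{12938}{3} \approx 4312.7$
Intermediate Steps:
$L{\left(b,d \right)} = 6 + b$ ($L{\left(b,d \right)} = -3 + \left(b + 9\right) = -3 + \left(9 + b\right) = 6 + b$)
$y = 46$ ($y = 6 + 40 = 46$)
$c{\left(R \right)} = 5 + \frac{R}{3}$
$- 640 c{\left(-35 \right)} + y = - 640 \left(5 + \frac{1}{3} \left(-35\right)\right) + 46 = - 640 \left(5 - \frac{35}{3}\right) + 46 = \left(-640\right) \left(- \frac{20}{3}\right) + 46 = \frac{12800}{3} + 46 = \frac{12938}{3}$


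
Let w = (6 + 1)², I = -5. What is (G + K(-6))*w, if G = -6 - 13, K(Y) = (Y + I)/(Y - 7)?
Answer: -11564/13 ≈ -889.54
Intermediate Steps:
K(Y) = (-5 + Y)/(-7 + Y) (K(Y) = (Y - 5)/(Y - 7) = (-5 + Y)/(-7 + Y))
w = 49 (w = 7² = 49)
G = -19
(G + K(-6))*w = (-19 + (-5 - 6)/(-7 - 6))*49 = (-19 - 11/(-13))*49 = (-19 - 1/13*(-11))*49 = (-19 + 11/13)*49 = -236/13*49 = -11564/13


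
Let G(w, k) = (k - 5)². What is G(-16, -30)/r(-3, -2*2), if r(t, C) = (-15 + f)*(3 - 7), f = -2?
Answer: 1225/68 ≈ 18.015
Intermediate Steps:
G(w, k) = (-5 + k)²
r(t, C) = 68 (r(t, C) = (-15 - 2)*(3 - 7) = -17*(-4) = 68)
G(-16, -30)/r(-3, -2*2) = (-5 - 30)²/68 = (-35)²*(1/68) = 1225*(1/68) = 1225/68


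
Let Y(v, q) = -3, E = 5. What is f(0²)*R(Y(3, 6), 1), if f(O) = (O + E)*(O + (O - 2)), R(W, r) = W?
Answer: 30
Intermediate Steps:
f(O) = (-2 + 2*O)*(5 + O) (f(O) = (O + 5)*(O + (O - 2)) = (5 + O)*(O + (-2 + O)) = (5 + O)*(-2 + 2*O) = (-2 + 2*O)*(5 + O))
f(0²)*R(Y(3, 6), 1) = (-10 + 2*(0²)² + 8*0²)*(-3) = (-10 + 2*0² + 8*0)*(-3) = (-10 + 2*0 + 0)*(-3) = (-10 + 0 + 0)*(-3) = -10*(-3) = 30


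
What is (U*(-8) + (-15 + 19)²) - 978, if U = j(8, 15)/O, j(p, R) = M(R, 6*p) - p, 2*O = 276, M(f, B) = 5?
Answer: -22122/23 ≈ -961.83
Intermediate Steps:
O = 138 (O = (½)*276 = 138)
j(p, R) = 5 - p
U = -1/46 (U = (5 - 1*8)/138 = (5 - 8)*(1/138) = -3*1/138 = -1/46 ≈ -0.021739)
(U*(-8) + (-15 + 19)²) - 978 = (-1/46*(-8) + (-15 + 19)²) - 978 = (4/23 + 4²) - 978 = (4/23 + 16) - 978 = 372/23 - 978 = -22122/23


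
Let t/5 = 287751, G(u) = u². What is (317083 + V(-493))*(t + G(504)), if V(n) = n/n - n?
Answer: 537585135867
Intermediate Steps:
V(n) = 1 - n
t = 1438755 (t = 5*287751 = 1438755)
(317083 + V(-493))*(t + G(504)) = (317083 + (1 - 1*(-493)))*(1438755 + 504²) = (317083 + (1 + 493))*(1438755 + 254016) = (317083 + 494)*1692771 = 317577*1692771 = 537585135867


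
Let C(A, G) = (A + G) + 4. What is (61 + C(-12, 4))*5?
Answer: 285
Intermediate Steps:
C(A, G) = 4 + A + G
(61 + C(-12, 4))*5 = (61 + (4 - 12 + 4))*5 = (61 - 4)*5 = 57*5 = 285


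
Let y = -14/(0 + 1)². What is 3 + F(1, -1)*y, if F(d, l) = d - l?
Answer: -25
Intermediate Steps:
y = -14 (y = -14/(1²) = -14/1 = -14*1 = -14)
3 + F(1, -1)*y = 3 + (1 - 1*(-1))*(-14) = 3 + (1 + 1)*(-14) = 3 + 2*(-14) = 3 - 28 = -25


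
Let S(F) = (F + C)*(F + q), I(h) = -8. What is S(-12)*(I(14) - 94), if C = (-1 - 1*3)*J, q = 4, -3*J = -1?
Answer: -10880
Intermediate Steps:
J = 1/3 (J = -1/3*(-1) = 1/3 ≈ 0.33333)
C = -4/3 (C = (-1 - 1*3)*(1/3) = (-1 - 3)*(1/3) = -4*1/3 = -4/3 ≈ -1.3333)
S(F) = (4 + F)*(-4/3 + F) (S(F) = (F - 4/3)*(F + 4) = (-4/3 + F)*(4 + F) = (4 + F)*(-4/3 + F))
S(-12)*(I(14) - 94) = (-16/3 + (-12)**2 + (8/3)*(-12))*(-8 - 94) = (-16/3 + 144 - 32)*(-102) = (320/3)*(-102) = -10880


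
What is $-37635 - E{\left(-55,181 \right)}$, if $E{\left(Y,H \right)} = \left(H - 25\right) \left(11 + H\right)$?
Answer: $-67587$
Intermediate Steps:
$E{\left(Y,H \right)} = \left(-25 + H\right) \left(11 + H\right)$
$-37635 - E{\left(-55,181 \right)} = -37635 - \left(-275 + 181^{2} - 2534\right) = -37635 - \left(-275 + 32761 - 2534\right) = -37635 - 29952 = -67587$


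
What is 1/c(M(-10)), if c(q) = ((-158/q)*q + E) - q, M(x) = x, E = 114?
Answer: -1/34 ≈ -0.029412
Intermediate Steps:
c(q) = -44 - q (c(q) = ((-158/q)*q + 114) - q = (-158 + 114) - q = -44 - q)
1/c(M(-10)) = 1/(-44 - 1*(-10)) = 1/(-44 + 10) = 1/(-34) = -1/34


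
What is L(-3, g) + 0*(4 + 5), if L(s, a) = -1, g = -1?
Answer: -1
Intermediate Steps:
L(-3, g) + 0*(4 + 5) = -1 + 0*(4 + 5) = -1 + 0*9 = -1 + 0 = -1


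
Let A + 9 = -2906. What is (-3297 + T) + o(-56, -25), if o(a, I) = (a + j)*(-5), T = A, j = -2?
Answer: -5922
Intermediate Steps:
A = -2915 (A = -9 - 2906 = -2915)
T = -2915
o(a, I) = 10 - 5*a (o(a, I) = (a - 2)*(-5) = (-2 + a)*(-5) = 10 - 5*a)
(-3297 + T) + o(-56, -25) = (-3297 - 2915) + (10 - 5*(-56)) = -6212 + (10 + 280) = -6212 + 290 = -5922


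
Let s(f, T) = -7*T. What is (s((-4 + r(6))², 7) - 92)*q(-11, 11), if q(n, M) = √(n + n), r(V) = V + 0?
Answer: -141*I*√22 ≈ -661.35*I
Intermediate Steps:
r(V) = V
q(n, M) = √2*√n (q(n, M) = √(2*n) = √2*√n)
(s((-4 + r(6))², 7) - 92)*q(-11, 11) = (-7*7 - 92)*(√2*√(-11)) = (-49 - 92)*(√2*(I*√11)) = -141*I*√22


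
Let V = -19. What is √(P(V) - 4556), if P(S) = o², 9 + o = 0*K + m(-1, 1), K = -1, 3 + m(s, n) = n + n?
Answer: 2*I*√1114 ≈ 66.753*I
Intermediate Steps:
m(s, n) = -3 + 2*n (m(s, n) = -3 + (n + n) = -3 + 2*n)
o = -10 (o = -9 + (0*(-1) + (-3 + 2*1)) = -9 + (0 + (-3 + 2)) = -9 + (0 - 1) = -9 - 1 = -10)
P(S) = 100 (P(S) = (-10)² = 100)
√(P(V) - 4556) = √(100 - 4556) = √(-4456) = 2*I*√1114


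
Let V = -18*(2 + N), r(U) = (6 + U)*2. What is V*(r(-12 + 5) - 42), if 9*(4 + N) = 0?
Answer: -1584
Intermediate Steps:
N = -4 (N = -4 + (1/9)*0 = -4 + 0 = -4)
r(U) = 12 + 2*U
V = 36 (V = -18*(2 - 4) = -18*(-2) = -9*(-4) = 36)
V*(r(-12 + 5) - 42) = 36*((12 + 2*(-12 + 5)) - 42) = 36*((12 + 2*(-7)) - 42) = 36*((12 - 14) - 42) = 36*(-2 - 42) = 36*(-44) = -1584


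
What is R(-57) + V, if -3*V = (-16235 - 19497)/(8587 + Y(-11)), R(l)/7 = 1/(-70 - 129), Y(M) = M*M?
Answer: 1731950/1299669 ≈ 1.3326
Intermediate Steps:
Y(M) = M**2
R(l) = -7/199 (R(l) = 7/(-70 - 129) = 7/(-199) = 7*(-1/199) = -7/199)
V = 8933/6531 (V = -(-16235 - 19497)/(3*(8587 + (-11)**2)) = -(-35732)/(3*(8587 + 121)) = -(-35732)/(3*8708) = -1/3*(-8933/2177) = 8933/6531 ≈ 1.3678)
R(-57) + V = -7/199 + 8933/6531 = 1731950/1299669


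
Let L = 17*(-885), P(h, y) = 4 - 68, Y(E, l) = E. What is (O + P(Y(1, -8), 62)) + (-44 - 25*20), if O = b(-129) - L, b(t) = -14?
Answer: 14423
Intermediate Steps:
P(h, y) = -64
L = -15045
O = 15031 (O = -14 - 1*(-15045) = -14 + 15045 = 15031)
(O + P(Y(1, -8), 62)) + (-44 - 25*20) = (15031 - 64) + (-44 - 25*20) = 14967 + (-44 - 500) = 14967 - 544 = 14423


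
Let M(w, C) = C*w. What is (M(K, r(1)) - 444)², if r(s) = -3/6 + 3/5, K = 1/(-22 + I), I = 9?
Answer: 3331713841/16900 ≈ 1.9714e+5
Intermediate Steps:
K = -1/13 (K = 1/(-22 + 9) = 1/(-13) = -1/13 ≈ -0.076923)
r(s) = ⅒ (r(s) = -3*⅙ + 3*(⅕) = -½ + ⅗ = ⅒)
(M(K, r(1)) - 444)² = ((⅒)*(-1/13) - 444)² = (-1/130 - 444)² = (-57721/130)² = 3331713841/16900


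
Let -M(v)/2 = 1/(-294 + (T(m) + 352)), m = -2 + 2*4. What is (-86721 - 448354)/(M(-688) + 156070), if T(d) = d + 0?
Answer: -17122400/4994239 ≈ -3.4284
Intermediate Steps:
m = 6 (m = -2 + 8 = 6)
T(d) = d
M(v) = -1/32 (M(v) = -2/(-294 + (6 + 352)) = -2/(-294 + 358) = -2/64 = -2*1/64 = -1/32)
(-86721 - 448354)/(M(-688) + 156070) = (-86721 - 448354)/(-1/32 + 156070) = -535075/4994239/32 = -535075*32/4994239 = -17122400/4994239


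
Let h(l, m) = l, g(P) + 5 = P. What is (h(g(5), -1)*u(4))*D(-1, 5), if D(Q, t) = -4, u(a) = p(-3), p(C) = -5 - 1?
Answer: 0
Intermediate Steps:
g(P) = -5 + P
p(C) = -6
u(a) = -6
(h(g(5), -1)*u(4))*D(-1, 5) = ((-5 + 5)*(-6))*(-4) = (0*(-6))*(-4) = 0*(-4) = 0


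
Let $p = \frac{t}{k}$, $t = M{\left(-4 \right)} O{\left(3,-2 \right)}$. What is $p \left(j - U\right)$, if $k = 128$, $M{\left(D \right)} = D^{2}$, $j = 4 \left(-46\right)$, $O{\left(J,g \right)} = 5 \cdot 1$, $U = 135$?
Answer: $- \frac{1595}{8} \approx -199.38$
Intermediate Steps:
$O{\left(J,g \right)} = 5$
$j = -184$
$t = 80$ ($t = \left(-4\right)^{2} \cdot 5 = 16 \cdot 5 = 80$)
$p = \frac{5}{8}$ ($p = \frac{80}{128} = 80 \cdot \frac{1}{128} = \frac{5}{8} \approx 0.625$)
$p \left(j - U\right) = \frac{5 \left(-184 - 135\right)}{8} = \frac{5}{8} \left(-319\right) = - \frac{1595}{8}$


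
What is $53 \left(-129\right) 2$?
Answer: $-13674$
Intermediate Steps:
$53 \left(-129\right) 2 = \left(-6837\right) 2 = -13674$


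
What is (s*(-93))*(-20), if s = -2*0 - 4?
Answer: -7440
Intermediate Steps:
s = -4 (s = 0 - 4 = -4)
(s*(-93))*(-20) = -4*(-93)*(-20) = 372*(-20) = -7440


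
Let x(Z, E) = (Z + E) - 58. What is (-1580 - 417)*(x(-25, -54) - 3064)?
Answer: 6392397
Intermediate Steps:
x(Z, E) = -58 + E + Z (x(Z, E) = (E + Z) - 58 = -58 + E + Z)
(-1580 - 417)*(x(-25, -54) - 3064) = (-1580 - 417)*((-58 - 54 - 25) - 3064) = -1997*(-137 - 3064) = -1997*(-3201) = 6392397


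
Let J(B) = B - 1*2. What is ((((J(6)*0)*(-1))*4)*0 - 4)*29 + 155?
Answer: 39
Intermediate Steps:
J(B) = -2 + B (J(B) = B - 2 = -2 + B)
((((J(6)*0)*(-1))*4)*0 - 4)*29 + 155 = (((((-2 + 6)*0)*(-1))*4)*0 - 4)*29 + 155 = ((((4*0)*(-1))*4)*0 - 4)*29 + 155 = (((0*(-1))*4)*0 - 4)*29 + 155 = ((0*4)*0 - 4)*29 + 155 = (0*0 - 4)*29 + 155 = (0 - 4)*29 + 155 = -4*29 + 155 = -116 + 155 = 39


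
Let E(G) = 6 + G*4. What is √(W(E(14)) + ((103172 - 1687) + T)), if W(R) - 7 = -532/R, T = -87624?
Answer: 3*√1479878/31 ≈ 117.73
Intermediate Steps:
E(G) = 6 + 4*G
W(R) = 7 - 532/R
√(W(E(14)) + ((103172 - 1687) + T)) = √((7 - 532/(6 + 4*14)) + ((103172 - 1687) - 87624)) = √((7 - 532/(6 + 56)) + (101485 - 87624)) = √((7 - 532/62) + 13861) = √((7 - 532*1/62) + 13861) = √((7 - 266/31) + 13861) = √(-49/31 + 13861) = √(429642/31) = 3*√1479878/31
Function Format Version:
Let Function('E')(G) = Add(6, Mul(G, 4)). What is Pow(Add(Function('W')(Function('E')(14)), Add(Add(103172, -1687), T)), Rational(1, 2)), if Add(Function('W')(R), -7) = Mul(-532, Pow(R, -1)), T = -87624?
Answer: Mul(Rational(3, 31), Pow(1479878, Rational(1, 2))) ≈ 117.73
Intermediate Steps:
Function('E')(G) = Add(6, Mul(4, G))
Function('W')(R) = Add(7, Mul(-532, Pow(R, -1)))
Pow(Add(Function('W')(Function('E')(14)), Add(Add(103172, -1687), T)), Rational(1, 2)) = Pow(Add(Add(7, Mul(-532, Pow(Add(6, Mul(4, 14)), -1))), Add(Add(103172, -1687), -87624)), Rational(1, 2)) = Pow(Add(Add(7, Mul(-532, Pow(Add(6, 56), -1))), Add(101485, -87624)), Rational(1, 2)) = Pow(Add(Add(7, Mul(-532, Pow(62, -1))), 13861), Rational(1, 2)) = Pow(Add(Add(7, Mul(-532, Rational(1, 62))), 13861), Rational(1, 2)) = Pow(Add(Add(7, Rational(-266, 31)), 13861), Rational(1, 2)) = Pow(Add(Rational(-49, 31), 13861), Rational(1, 2)) = Pow(Rational(429642, 31), Rational(1, 2)) = Mul(Rational(3, 31), Pow(1479878, Rational(1, 2)))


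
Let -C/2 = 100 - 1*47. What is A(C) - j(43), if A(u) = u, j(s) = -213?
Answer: 107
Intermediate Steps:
C = -106 (C = -2*(100 - 1*47) = -2*(100 - 47) = -2*53 = -106)
A(C) - j(43) = -106 - 1*(-213) = -106 + 213 = 107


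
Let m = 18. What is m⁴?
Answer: 104976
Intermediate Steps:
m⁴ = 18⁴ = 104976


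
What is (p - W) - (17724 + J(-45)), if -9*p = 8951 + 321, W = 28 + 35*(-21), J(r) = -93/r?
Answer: -812218/45 ≈ -18049.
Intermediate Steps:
W = -707 (W = 28 - 735 = -707)
p = -9272/9 (p = -(8951 + 321)/9 = -⅑*9272 = -9272/9 ≈ -1030.2)
(p - W) - (17724 + J(-45)) = (-9272/9 - 1*(-707)) - (17724 - 93/(-45)) = (-9272/9 + 707) - (17724 - 93*(-1/45)) = -2909/9 - (17724 + 31/15) = -2909/9 - 1*265891/15 = -2909/9 - 265891/15 = -812218/45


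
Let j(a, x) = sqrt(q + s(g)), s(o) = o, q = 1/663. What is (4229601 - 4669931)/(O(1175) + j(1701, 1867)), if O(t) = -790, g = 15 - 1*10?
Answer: 57657911025/103443746 + 220165*sqrt(549627)/103443746 ≈ 558.96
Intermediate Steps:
g = 5 (g = 15 - 10 = 5)
q = 1/663 ≈ 0.0015083
j(a, x) = 2*sqrt(549627)/663 (j(a, x) = sqrt(1/663 + 5) = sqrt(3316/663) = 2*sqrt(549627)/663)
(4229601 - 4669931)/(O(1175) + j(1701, 1867)) = (4229601 - 4669931)/(-790 + 2*sqrt(549627)/663) = -440330/(-790 + 2*sqrt(549627)/663)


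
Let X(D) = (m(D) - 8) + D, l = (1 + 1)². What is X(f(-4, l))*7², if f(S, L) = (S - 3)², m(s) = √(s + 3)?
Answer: 2009 + 98*√13 ≈ 2362.3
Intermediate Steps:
l = 4 (l = 2² = 4)
m(s) = √(3 + s)
f(S, L) = (-3 + S)²
X(D) = -8 + D + √(3 + D) (X(D) = (√(3 + D) - 8) + D = (-8 + √(3 + D)) + D = -8 + D + √(3 + D))
X(f(-4, l))*7² = (-8 + (-3 - 4)² + √(3 + (-3 - 4)²))*7² = (-8 + (-7)² + √(3 + (-7)²))*49 = (-8 + 49 + √(3 + 49))*49 = (-8 + 49 + √52)*49 = (-8 + 49 + 2*√13)*49 = (41 + 2*√13)*49 = 2009 + 98*√13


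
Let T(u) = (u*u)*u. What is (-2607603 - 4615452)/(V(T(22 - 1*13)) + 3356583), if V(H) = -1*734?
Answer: -1031865/479407 ≈ -2.1524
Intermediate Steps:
T(u) = u³ (T(u) = u²*u = u³)
V(H) = -734
(-2607603 - 4615452)/(V(T(22 - 1*13)) + 3356583) = (-2607603 - 4615452)/(-734 + 3356583) = -7223055/3355849 = -7223055*1/3355849 = -1031865/479407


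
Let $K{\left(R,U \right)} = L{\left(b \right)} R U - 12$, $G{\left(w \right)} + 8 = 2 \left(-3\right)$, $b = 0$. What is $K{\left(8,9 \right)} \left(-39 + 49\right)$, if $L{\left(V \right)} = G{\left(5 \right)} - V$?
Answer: $-10200$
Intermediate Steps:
$G{\left(w \right)} = -14$ ($G{\left(w \right)} = -8 + 2 \left(-3\right) = -8 - 6 = -14$)
$L{\left(V \right)} = -14 - V$
$K{\left(R,U \right)} = -12 - 14 R U$ ($K{\left(R,U \right)} = \left(-14 - 0\right) R U - 12 = \left(-14 + 0\right) R U - 12 = - 14 R U - 12 = -12 - 14 R U$)
$K{\left(8,9 \right)} \left(-39 + 49\right) = \left(-12 - 112 \cdot 9\right) \left(-39 + 49\right) = \left(-12 - 1008\right) 10 = \left(-1020\right) 10 = -10200$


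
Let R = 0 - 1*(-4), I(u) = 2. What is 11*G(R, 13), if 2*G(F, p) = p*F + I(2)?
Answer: 297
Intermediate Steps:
R = 4 (R = 0 + 4 = 4)
G(F, p) = 1 + F*p/2 (G(F, p) = (p*F + 2)/2 = (F*p + 2)/2 = (2 + F*p)/2 = 1 + F*p/2)
11*G(R, 13) = 11*(1 + (½)*4*13) = 11*(1 + 26) = 11*27 = 297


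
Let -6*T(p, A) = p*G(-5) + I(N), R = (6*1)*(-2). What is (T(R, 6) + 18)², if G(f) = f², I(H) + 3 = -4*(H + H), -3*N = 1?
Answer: 1500625/324 ≈ 4631.6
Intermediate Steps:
N = -⅓ (N = -⅓*1 = -⅓ ≈ -0.33333)
I(H) = -3 - 8*H (I(H) = -3 - 4*(H + H) = -3 - 8*H)
R = -12 (R = 6*(-2) = -12)
T(p, A) = 1/18 - 25*p/6 (T(p, A) = -(p*(-5)² + (-3 - 8*(-⅓)))/6 = -(p*25 + (-3 + 8/3))/6 = -(25*p - ⅓)/6 = -(-⅓ + 25*p)/6 = 1/18 - 25*p/6)
(T(R, 6) + 18)² = ((1/18 - 25/6*(-12)) + 18)² = ((1/18 + 50) + 18)² = (901/18 + 18)² = (1225/18)² = 1500625/324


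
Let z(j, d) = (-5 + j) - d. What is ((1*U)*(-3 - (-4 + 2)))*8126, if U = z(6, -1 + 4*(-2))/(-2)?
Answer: 40630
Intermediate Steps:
z(j, d) = -5 + j - d
U = -5 (U = (-5 + 6 - (-1 + 4*(-2)))/(-2) = (-5 + 6 - (-1 - 8))*(-½) = (-5 + 6 - 1*(-9))*(-½) = (-5 + 6 + 9)*(-½) = 10*(-½) = -5)
((1*U)*(-3 - (-4 + 2)))*8126 = ((1*(-5))*(-3 - (-4 + 2)))*8126 = -5*(-3 - 1*(-2))*8126 = -5*(-3 + 2)*8126 = -5*(-1)*8126 = 5*8126 = 40630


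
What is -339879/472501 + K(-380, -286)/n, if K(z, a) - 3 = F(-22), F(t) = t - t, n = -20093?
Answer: -6830606250/9493962593 ≈ -0.71947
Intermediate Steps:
F(t) = 0
K(z, a) = 3 (K(z, a) = 3 + 0 = 3)
-339879/472501 + K(-380, -286)/n = -339879/472501 + 3/(-20093) = -339879*1/472501 + 3*(-1/20093) = -339879/472501 - 3/20093 = -6830606250/9493962593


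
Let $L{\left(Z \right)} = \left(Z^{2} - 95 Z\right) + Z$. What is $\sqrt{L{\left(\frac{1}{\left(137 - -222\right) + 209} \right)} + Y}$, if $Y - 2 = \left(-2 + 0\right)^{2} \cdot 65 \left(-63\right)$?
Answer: $\frac{i \sqrt{5283989263}}{568} \approx 127.98 i$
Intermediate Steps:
$L{\left(Z \right)} = Z^{2} - 94 Z$
$Y = -16378$ ($Y = 2 + \left(-2 + 0\right)^{2} \cdot 65 \left(-63\right) = 2 + \left(-2\right)^{2} \cdot 65 \left(-63\right) = 2 + 4 \cdot 65 \left(-63\right) = 2 + 260 \left(-63\right) = 2 - 16380 = -16378$)
$\sqrt{L{\left(\frac{1}{\left(137 - -222\right) + 209} \right)} + Y} = \sqrt{\frac{-94 + \frac{1}{\left(137 - -222\right) + 209}}{\left(137 - -222\right) + 209} - 16378} = \sqrt{\frac{-94 + \frac{1}{\left(137 + 222\right) + 209}}{\left(137 + 222\right) + 209} - 16378} = \sqrt{\frac{-94 + \frac{1}{359 + 209}}{359 + 209} - 16378} = \sqrt{\frac{-94 + \frac{1}{568}}{568} - 16378} = \sqrt{\frac{1}{568} \left(- \frac{53391}{568}\right) - 16378} = \sqrt{- \frac{53391}{322624} - 16378} = \sqrt{- \frac{5283989263}{322624}} = \frac{i \sqrt{5283989263}}{568}$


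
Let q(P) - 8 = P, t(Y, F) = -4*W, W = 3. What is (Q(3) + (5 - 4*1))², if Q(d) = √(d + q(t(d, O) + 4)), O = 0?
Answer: (1 + √3)² ≈ 7.4641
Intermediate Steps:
t(Y, F) = -12 (t(Y, F) = -4*3 = -12)
q(P) = 8 + P
Q(d) = √d (Q(d) = √(d + (8 + (-12 + 4))) = √(d + (8 - 8)) = √(d + 0) = √d)
(Q(3) + (5 - 4*1))² = (√3 + (5 - 4*1))² = (√3 + (5 - 4))² = (√3 + 1)² = (1 + √3)²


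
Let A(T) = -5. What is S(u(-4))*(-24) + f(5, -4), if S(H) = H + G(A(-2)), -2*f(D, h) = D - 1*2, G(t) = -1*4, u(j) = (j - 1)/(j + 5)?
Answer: 429/2 ≈ 214.50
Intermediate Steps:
u(j) = (-1 + j)/(5 + j)
G(t) = -4
f(D, h) = 1 - D/2 (f(D, h) = -(D - 1*2)/2 = -(D - 2)/2 = -(-2 + D)/2 = 1 - D/2)
S(H) = -4 + H (S(H) = H - 4 = -4 + H)
S(u(-4))*(-24) + f(5, -4) = (-4 + (-1 - 4)/(5 - 4))*(-24) + (1 - 1/2*5) = (-4 - 5/1)*(-24) + (1 - 5/2) = (-4 + 1*(-5))*(-24) - 3/2 = (-4 - 5)*(-24) - 3/2 = -9*(-24) - 3/2 = 216 - 3/2 = 429/2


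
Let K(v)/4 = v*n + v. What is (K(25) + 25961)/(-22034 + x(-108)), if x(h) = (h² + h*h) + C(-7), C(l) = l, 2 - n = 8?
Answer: 2829/143 ≈ 19.783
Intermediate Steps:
n = -6 (n = 2 - 1*8 = 2 - 8 = -6)
K(v) = -20*v (K(v) = 4*(v*(-6) + v) = 4*(-6*v + v) = 4*(-5*v) = -20*v)
x(h) = -7 + 2*h² (x(h) = (h² + h*h) - 7 = (h² + h²) - 7 = 2*h² - 7 = -7 + 2*h²)
(K(25) + 25961)/(-22034 + x(-108)) = (-20*25 + 25961)/(-22034 + (-7 + 2*(-108)²)) = (-500 + 25961)/(-22034 + (-7 + 2*11664)) = 25461/(-22034 + (-7 + 23328)) = 25461/(-22034 + 23321) = 25461/1287 = 25461*(1/1287) = 2829/143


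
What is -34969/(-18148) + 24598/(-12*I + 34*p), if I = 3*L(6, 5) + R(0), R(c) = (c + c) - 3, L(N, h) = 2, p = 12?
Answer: 114853243/1687764 ≈ 68.051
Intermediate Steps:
R(c) = -3 + 2*c (R(c) = 2*c - 3 = -3 + 2*c)
I = 3 (I = 3*2 + (-3 + 2*0) = 6 + (-3 + 0) = 6 - 3 = 3)
-34969/(-18148) + 24598/(-12*I + 34*p) = -34969/(-18148) + 24598/(-12*3 + 34*12) = -34969*(-1/18148) + 24598/(-36 + 408) = 34969/18148 + 24598/372 = 34969/18148 + 24598*(1/372) = 34969/18148 + 12299/186 = 114853243/1687764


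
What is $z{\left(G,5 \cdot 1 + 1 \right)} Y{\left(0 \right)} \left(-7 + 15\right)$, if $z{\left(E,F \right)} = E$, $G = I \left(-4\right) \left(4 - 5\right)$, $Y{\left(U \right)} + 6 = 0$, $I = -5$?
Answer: $960$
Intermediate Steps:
$Y{\left(U \right)} = -6$ ($Y{\left(U \right)} = -6 + 0 = -6$)
$G = -20$ ($G = \left(-5\right) \left(-4\right) \left(4 - 5\right) = 20 \left(4 - 5\right) = 20 \left(-1\right) = -20$)
$z{\left(G,5 \cdot 1 + 1 \right)} Y{\left(0 \right)} \left(-7 + 15\right) = - 20 \left(- 6 \left(-7 + 15\right)\right) = - 20 \left(\left(-6\right) 8\right) = \left(-20\right) \left(-48\right) = 960$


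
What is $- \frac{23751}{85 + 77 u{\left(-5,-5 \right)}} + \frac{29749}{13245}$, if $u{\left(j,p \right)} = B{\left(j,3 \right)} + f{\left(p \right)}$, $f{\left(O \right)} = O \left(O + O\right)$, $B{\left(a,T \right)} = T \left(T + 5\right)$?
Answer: $- \frac{142543528}{76595835} \approx -1.861$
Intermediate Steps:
$B{\left(a,T \right)} = T \left(5 + T\right)$
$f{\left(O \right)} = 2 O^{2}$ ($f{\left(O \right)} = O 2 O = 2 O^{2}$)
$u{\left(j,p \right)} = 24 + 2 p^{2}$ ($u{\left(j,p \right)} = 3 \left(5 + 3\right) + 2 p^{2} = 3 \cdot 8 + 2 p^{2} = 24 + 2 p^{2}$)
$- \frac{23751}{85 + 77 u{\left(-5,-5 \right)}} + \frac{29749}{13245} = - \frac{23751}{85 + 77 \left(24 + 2 \left(-5\right)^{2}\right)} + \frac{29749}{13245} = - \frac{23751}{85 + 77 \left(24 + 2 \cdot 25\right)} + 29749 \cdot \frac{1}{13245} = - \frac{23751}{85 + 77 \left(24 + 50\right)} + \frac{29749}{13245} = - \frac{23751}{85 + 77 \cdot 74} + \frac{29749}{13245} = - \frac{23751}{85 + 5698} + \frac{29749}{13245} = - \frac{23751}{5783} + \frac{29749}{13245} = - \frac{142543528}{76595835}$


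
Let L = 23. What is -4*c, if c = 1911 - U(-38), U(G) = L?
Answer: -7552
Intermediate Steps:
U(G) = 23
c = 1888 (c = 1911 - 1*23 = 1911 - 23 = 1888)
-4*c = -4*1888 = -7552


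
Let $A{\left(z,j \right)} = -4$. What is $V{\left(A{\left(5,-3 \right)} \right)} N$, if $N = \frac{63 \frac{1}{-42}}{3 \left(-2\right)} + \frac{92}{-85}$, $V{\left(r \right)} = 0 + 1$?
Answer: $- \frac{283}{340} \approx -0.83235$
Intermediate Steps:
$V{\left(r \right)} = 1$
$N = - \frac{283}{340}$ ($N = \frac{63 \left(- \frac{1}{42}\right)}{-6} + 92 \left(- \frac{1}{85}\right) = \left(- \frac{3}{2}\right) \left(- \frac{1}{6}\right) - \frac{92}{85} = \frac{1}{4} - \frac{92}{85} = - \frac{283}{340} \approx -0.83235$)
$V{\left(A{\left(5,-3 \right)} \right)} N = 1 \left(- \frac{283}{340}\right) = - \frac{283}{340}$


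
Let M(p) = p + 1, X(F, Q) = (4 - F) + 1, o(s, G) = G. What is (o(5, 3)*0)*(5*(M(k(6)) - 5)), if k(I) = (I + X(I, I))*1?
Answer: 0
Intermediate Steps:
X(F, Q) = 5 - F
k(I) = 5 (k(I) = (I + (5 - I))*1 = 5*1 = 5)
M(p) = 1 + p
(o(5, 3)*0)*(5*(M(k(6)) - 5)) = (3*0)*(5*((1 + 5) - 5)) = 0*(5*(6 - 5)) = 0*(5*1) = 0*5 = 0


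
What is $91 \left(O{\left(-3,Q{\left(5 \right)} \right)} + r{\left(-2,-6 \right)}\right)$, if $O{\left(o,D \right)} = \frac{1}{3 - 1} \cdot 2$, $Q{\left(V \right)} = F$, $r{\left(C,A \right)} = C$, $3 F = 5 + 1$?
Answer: $-91$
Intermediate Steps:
$F = 2$ ($F = \frac{5 + 1}{3} = \frac{1}{3} \cdot 6 = 2$)
$Q{\left(V \right)} = 2$
$O{\left(o,D \right)} = 1$ ($O{\left(o,D \right)} = \frac{1}{2} \cdot 2 = 1$)
$91 \left(O{\left(-3,Q{\left(5 \right)} \right)} + r{\left(-2,-6 \right)}\right) = 91 \left(1 - 2\right) = 91 \left(-1\right) = -91$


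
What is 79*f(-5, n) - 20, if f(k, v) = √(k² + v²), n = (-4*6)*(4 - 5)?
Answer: -20 + 79*√601 ≈ 1916.7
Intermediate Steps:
n = 24 (n = -24*(-1) = 24)
79*f(-5, n) - 20 = 79*√((-5)² + 24²) - 20 = 79*√(25 + 576) - 20 = 79*√601 - 20 = -20 + 79*√601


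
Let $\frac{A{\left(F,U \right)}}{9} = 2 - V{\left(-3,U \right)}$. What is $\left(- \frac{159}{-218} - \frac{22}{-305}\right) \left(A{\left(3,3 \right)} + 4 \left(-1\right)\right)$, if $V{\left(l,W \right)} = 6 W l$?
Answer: $\frac{2664550}{6649} \approx 400.74$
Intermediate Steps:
$V{\left(l,W \right)} = 6 W l$
$A{\left(F,U \right)} = 18 + 162 U$ ($A{\left(F,U \right)} = 9 \left(2 - 6 U \left(-3\right)\right) = 9 \left(2 - - 18 U\right) = 9 \left(2 + 18 U\right) = 18 + 162 U$)
$\left(- \frac{159}{-218} - \frac{22}{-305}\right) \left(A{\left(3,3 \right)} + 4 \left(-1\right)\right) = \left(- \frac{159}{-218} - \frac{22}{-305}\right) \left(\left(18 + 162 \cdot 3\right) + 4 \left(-1\right)\right) = \left(\left(-159\right) \left(- \frac{1}{218}\right) - - \frac{22}{305}\right) \left(\left(18 + 486\right) - 4\right) = \left(\frac{159}{218} + \frac{22}{305}\right) \left(504 - 4\right) = \frac{53291}{66490} \cdot 500 = \frac{2664550}{6649}$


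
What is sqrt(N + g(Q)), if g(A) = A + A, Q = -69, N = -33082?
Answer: 2*I*sqrt(8305) ≈ 182.26*I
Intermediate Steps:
g(A) = 2*A
sqrt(N + g(Q)) = sqrt(-33082 + 2*(-69)) = sqrt(-33082 - 138) = sqrt(-33220) = 2*I*sqrt(8305)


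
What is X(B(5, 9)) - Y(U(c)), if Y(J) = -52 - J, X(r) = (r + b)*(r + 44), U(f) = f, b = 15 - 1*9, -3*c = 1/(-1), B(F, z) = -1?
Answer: 802/3 ≈ 267.33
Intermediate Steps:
c = ⅓ (c = -⅓/(-1) = -⅓*(-1) = ⅓ ≈ 0.33333)
b = 6 (b = 15 - 9 = 6)
X(r) = (6 + r)*(44 + r) (X(r) = (r + 6)*(r + 44) = (6 + r)*(44 + r))
X(B(5, 9)) - Y(U(c)) = (264 + (-1)² + 50*(-1)) - (-52 - 1*⅓) = (264 + 1 - 50) - (-52 - ⅓) = 215 - 1*(-157/3) = 215 + 157/3 = 802/3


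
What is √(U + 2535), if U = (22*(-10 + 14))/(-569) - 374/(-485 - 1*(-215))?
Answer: 2*√415698344295/25605 ≈ 50.361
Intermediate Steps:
U = 94523/76815 (U = (22*4)*(-1/569) - 374/(-485 + 215) = 88*(-1/569) - 374/(-270) = -88/569 - 374*(-1/270) = -88/569 + 187/135 = 94523/76815 ≈ 1.2305)
√(U + 2535) = √(94523/76815 + 2535) = √(194820548/76815) = 2*√415698344295/25605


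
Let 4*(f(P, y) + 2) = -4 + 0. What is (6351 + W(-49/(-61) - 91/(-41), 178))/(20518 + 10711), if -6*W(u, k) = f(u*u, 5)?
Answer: 12703/62458 ≈ 0.20338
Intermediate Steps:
f(P, y) = -3 (f(P, y) = -2 + (-4 + 0)/4 = -2 + (¼)*(-4) = -2 - 1 = -3)
W(u, k) = ½ (W(u, k) = -⅙*(-3) = ½)
(6351 + W(-49/(-61) - 91/(-41), 178))/(20518 + 10711) = (6351 + ½)/(20518 + 10711) = (12703/2)/31229 = (12703/2)*(1/31229) = 12703/62458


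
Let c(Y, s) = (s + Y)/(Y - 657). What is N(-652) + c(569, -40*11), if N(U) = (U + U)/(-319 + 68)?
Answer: 82373/22088 ≈ 3.7293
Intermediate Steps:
c(Y, s) = (Y + s)/(-657 + Y)
N(U) = -2*U/251 (N(U) = (2*U)/(-251) = (2*U)*(-1/251) = -2*U/251)
N(-652) + c(569, -40*11) = -2/251*(-652) + (569 - 40*11)/(-657 + 569) = 1304/251 + (569 - 440)/(-88) = 1304/251 - 1/88*129 = 1304/251 - 129/88 = 82373/22088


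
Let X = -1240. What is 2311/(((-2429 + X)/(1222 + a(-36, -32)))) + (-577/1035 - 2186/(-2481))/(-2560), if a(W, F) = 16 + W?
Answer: -2028939305620793/2679861081600 ≈ -757.11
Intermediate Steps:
2311/(((-2429 + X)/(1222 + a(-36, -32)))) + (-577/1035 - 2186/(-2481))/(-2560) = 2311/(((-2429 - 1240)/(1222 + (16 - 36)))) + (-577/1035 - 2186/(-2481))/(-2560) = 2311/((-3669/(1222 - 20))) + (-577*1/1035 - 2186*(-1/2481))*(-1/2560) = 2311/((-3669/1202)) + (-577/1035 + 2186/2481)*(-1/2560) = 2311/((-3669*1/1202)) + (276991/855945)*(-1/2560) = 2311/(-3669/1202) - 276991/2191219200 = 2311*(-1202/3669) - 276991/2191219200 = -2777822/3669 - 276991/2191219200 = -2028939305620793/2679861081600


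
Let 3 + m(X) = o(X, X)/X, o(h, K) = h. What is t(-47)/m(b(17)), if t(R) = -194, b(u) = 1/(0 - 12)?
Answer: 97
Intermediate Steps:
b(u) = -1/12 (b(u) = 1/(-12) = -1/12)
m(X) = -2 (m(X) = -3 + X/X = -3 + 1 = -2)
t(-47)/m(b(17)) = -194/(-2) = -194*(-1/2) = 97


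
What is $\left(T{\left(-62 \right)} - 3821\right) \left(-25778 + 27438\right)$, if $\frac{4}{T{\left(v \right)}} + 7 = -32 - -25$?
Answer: $- \frac{44403340}{7} \approx -6.3433 \cdot 10^{6}$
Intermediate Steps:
$T{\left(v \right)} = - \frac{2}{7}$ ($T{\left(v \right)} = \frac{4}{-7 - 7} = \frac{4}{-14} = 4 \left(- \frac{1}{14}\right) = - \frac{2}{7}$)
$\left(T{\left(-62 \right)} - 3821\right) \left(-25778 + 27438\right) = \left(- \frac{2}{7} - 3821\right) \left(-25778 + 27438\right) = \left(- \frac{26749}{7}\right) 1660 = - \frac{44403340}{7}$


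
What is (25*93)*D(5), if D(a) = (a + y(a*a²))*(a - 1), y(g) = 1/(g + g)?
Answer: 232686/5 ≈ 46537.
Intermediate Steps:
y(g) = 1/(2*g)
D(a) = (-1 + a)*(a + 1/(2*a³)) (D(a) = (a + 1/(2*((a*a²))))*(a - 1) = (a + 1/(2*(a³)))*(-1 + a) = (a + 1/(2*a³))*(-1 + a) = (-1 + a)*(a + 1/(2*a³)))
(25*93)*D(5) = (25*93)*((½)*(-1 + 5 + 2*5⁴*(-1 + 5))/5³) = 2325*((½)*(1/125)*(-1 + 5 + 2*625*4)) = 2325*((½)*(1/125)*(-1 + 5 + 5000)) = 2325*((½)*(1/125)*5004) = 2325*(2502/125) = 232686/5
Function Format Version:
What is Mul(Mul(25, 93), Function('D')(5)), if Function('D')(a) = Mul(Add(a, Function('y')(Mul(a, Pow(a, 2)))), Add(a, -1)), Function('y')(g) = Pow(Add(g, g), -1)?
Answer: Rational(232686, 5) ≈ 46537.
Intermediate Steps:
Function('y')(g) = Mul(Rational(1, 2), Pow(g, -1)) (Function('y')(g) = Pow(Mul(2, g), -1) = Mul(Rational(1, 2), Pow(g, -1)))
Function('D')(a) = Mul(Add(-1, a), Add(a, Mul(Rational(1, 2), Pow(a, -3)))) (Function('D')(a) = Mul(Add(a, Mul(Rational(1, 2), Pow(Mul(a, Pow(a, 2)), -1))), Add(a, -1)) = Mul(Add(a, Mul(Rational(1, 2), Pow(Pow(a, 3), -1))), Add(-1, a)) = Mul(Add(a, Mul(Rational(1, 2), Pow(a, -3))), Add(-1, a)) = Mul(Add(-1, a), Add(a, Mul(Rational(1, 2), Pow(a, -3)))))
Mul(Mul(25, 93), Function('D')(5)) = Mul(Mul(25, 93), Mul(Rational(1, 2), Pow(5, -3), Add(-1, 5, Mul(2, Pow(5, 4), Add(-1, 5))))) = Mul(2325, Mul(Rational(1, 2), Rational(1, 125), Add(-1, 5, Mul(2, 625, 4)))) = Mul(2325, Mul(Rational(1, 2), Rational(1, 125), Add(-1, 5, 5000))) = Mul(2325, Mul(Rational(1, 2), Rational(1, 125), 5004)) = Mul(2325, Rational(2502, 125)) = Rational(232686, 5)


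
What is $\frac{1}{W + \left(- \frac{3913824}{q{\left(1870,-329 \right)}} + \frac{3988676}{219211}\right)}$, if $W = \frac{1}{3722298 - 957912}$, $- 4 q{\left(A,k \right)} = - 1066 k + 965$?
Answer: $\frac{1555560464517882}{97551483440680517} \approx 0.015946$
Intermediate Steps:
$q{\left(A,k \right)} = - \frac{965}{4} + \frac{533 k}{2}$ ($q{\left(A,k \right)} = - \frac{- 1066 k + 965}{4} = - \frac{965 - 1066 k}{4} = - \frac{965}{4} + \frac{533 k}{2}$)
$W = \frac{1}{2764386} \approx 3.6174 \cdot 10^{-7}$
$\frac{1}{W + \left(- \frac{3913824}{q{\left(1870,-329 \right)}} + \frac{3988676}{219211}\right)} = \frac{1}{\frac{1}{2764386} - \left(- \frac{3988676}{219211} + \frac{3913824}{- \frac{965}{4} + \frac{533}{2} \left(-329\right)}\right)} = \frac{1}{\frac{1}{2764386} - \left(- \frac{3988676}{219211} + \frac{3913824}{- \frac{965}{4} - \frac{175357}{2}}\right)} = \frac{1}{\frac{1}{2764386} - \left(- \frac{3988676}{219211} + \frac{3913824}{- \frac{351679}{4}}\right)} = \frac{1}{\frac{1}{2764386} + \left(\left(-3913824\right) \left(- \frac{4}{351679}\right) + \frac{3988676}{219211}\right)} = \frac{1}{\frac{1}{2764386} + \left(\frac{15655296}{351679} + \frac{3988676}{219211}\right)} = \frac{1}{\frac{1}{2764386} + \frac{4834546678460}{77091905269}} = \frac{1}{\frac{97551483440680517}{1555560464517882}} = \frac{1555560464517882}{97551483440680517}$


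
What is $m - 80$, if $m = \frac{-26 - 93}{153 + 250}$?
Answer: $- \frac{32359}{403} \approx -80.295$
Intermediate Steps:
$m = - \frac{119}{403} \approx -0.29529$
$m - 80 = - \frac{119}{403} - 80 = - \frac{32359}{403}$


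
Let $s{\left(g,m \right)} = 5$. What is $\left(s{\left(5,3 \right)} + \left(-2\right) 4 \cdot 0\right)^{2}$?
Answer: $25$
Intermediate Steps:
$\left(s{\left(5,3 \right)} + \left(-2\right) 4 \cdot 0\right)^{2} = \left(5 + \left(-2\right) 4 \cdot 0\right)^{2} = \left(5 - 0\right)^{2} = \left(5 + 0\right)^{2} = 5^{2} = 25$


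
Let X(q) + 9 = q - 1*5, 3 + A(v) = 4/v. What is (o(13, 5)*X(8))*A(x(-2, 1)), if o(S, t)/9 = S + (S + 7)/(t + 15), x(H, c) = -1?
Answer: 5292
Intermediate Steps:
A(v) = -3 + 4/v
X(q) = -14 + q (X(q) = -9 + (q - 1*5) = -9 + (q - 5) = -9 + (-5 + q) = -14 + q)
o(S, t) = 9*S + 9*(7 + S)/(15 + t) (o(S, t) = 9*(S + (S + 7)/(t + 15)) = 9*(S + (7 + S)/(15 + t)) = 9*S + 9*(7 + S)/(15 + t))
(o(13, 5)*X(8))*A(x(-2, 1)) = ((9*(7 + 16*13 + 13*5)/(15 + 5))*(-14 + 8))*(-3 + 4/(-1)) = ((9*(7 + 208 + 65)/20)*(-6))*(-3 + 4*(-1)) = ((9*(1/20)*280)*(-6))*(-3 - 4) = (126*(-6))*(-7) = -756*(-7) = 5292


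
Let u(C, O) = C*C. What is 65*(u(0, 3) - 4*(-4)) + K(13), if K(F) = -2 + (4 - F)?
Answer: 1029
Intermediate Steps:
u(C, O) = C**2
K(F) = 2 - F
65*(u(0, 3) - 4*(-4)) + K(13) = 65*(0**2 - 4*(-4)) + (2 - 1*13) = 65*(0 + 16) + (2 - 13) = 65*16 - 11 = 1040 - 11 = 1029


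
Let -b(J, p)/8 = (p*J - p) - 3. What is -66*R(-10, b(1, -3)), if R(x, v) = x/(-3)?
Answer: -220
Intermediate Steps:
b(J, p) = 24 + 8*p - 8*J*p (b(J, p) = -8*((p*J - p) - 3) = -8*((J*p - p) - 3) = -8*((-p + J*p) - 3) = -8*(-3 - p + J*p) = 24 + 8*p - 8*J*p)
R(x, v) = -x/3 (R(x, v) = x*(-1/3) = -x/3)
-66*R(-10, b(1, -3)) = -(-22)*(-10) = -66*10/3 = -220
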